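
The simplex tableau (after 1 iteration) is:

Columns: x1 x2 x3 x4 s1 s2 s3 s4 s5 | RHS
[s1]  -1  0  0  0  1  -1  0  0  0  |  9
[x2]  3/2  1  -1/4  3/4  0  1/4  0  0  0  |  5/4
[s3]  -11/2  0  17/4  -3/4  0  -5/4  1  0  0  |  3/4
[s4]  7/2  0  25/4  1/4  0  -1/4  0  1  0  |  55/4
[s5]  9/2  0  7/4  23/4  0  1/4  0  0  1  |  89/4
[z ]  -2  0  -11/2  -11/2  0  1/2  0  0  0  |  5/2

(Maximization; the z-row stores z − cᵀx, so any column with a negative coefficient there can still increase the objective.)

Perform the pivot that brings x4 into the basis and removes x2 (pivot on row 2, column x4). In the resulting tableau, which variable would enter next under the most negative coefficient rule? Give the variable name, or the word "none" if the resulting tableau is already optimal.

Pivot element 3/4. New z-row = old z-row − (-11/2)·(row 2/(3/4)).
Updated z-row coefficients: x1: 9, x2: 22/3, x3: -22/3, x4: 0, s1: 0, s2: 7/3, s3: 0, s4: 0, s5: 0.
The most negative is -22/3 in column x3, so x3 would enter next.

x3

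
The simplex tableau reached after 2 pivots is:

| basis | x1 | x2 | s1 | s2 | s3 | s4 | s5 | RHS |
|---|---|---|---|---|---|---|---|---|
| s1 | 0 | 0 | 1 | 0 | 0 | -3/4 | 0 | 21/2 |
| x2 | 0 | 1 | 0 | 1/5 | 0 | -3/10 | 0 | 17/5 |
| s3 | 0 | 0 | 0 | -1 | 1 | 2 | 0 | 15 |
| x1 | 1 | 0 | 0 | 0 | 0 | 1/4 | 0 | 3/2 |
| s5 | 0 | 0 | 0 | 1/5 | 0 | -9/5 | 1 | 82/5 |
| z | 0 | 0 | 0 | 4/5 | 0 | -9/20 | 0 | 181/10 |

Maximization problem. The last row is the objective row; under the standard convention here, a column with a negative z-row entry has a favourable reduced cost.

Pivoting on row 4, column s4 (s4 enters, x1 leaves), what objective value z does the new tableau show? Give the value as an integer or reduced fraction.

Minimum ratio for s4: (3/2)/(1/4) = 6.
z changes by −(z-row coeff of s4)·ratio = −(-9/20)·6 = 27/10.
New z = 181/10 + (27/10) = 104/5.

104/5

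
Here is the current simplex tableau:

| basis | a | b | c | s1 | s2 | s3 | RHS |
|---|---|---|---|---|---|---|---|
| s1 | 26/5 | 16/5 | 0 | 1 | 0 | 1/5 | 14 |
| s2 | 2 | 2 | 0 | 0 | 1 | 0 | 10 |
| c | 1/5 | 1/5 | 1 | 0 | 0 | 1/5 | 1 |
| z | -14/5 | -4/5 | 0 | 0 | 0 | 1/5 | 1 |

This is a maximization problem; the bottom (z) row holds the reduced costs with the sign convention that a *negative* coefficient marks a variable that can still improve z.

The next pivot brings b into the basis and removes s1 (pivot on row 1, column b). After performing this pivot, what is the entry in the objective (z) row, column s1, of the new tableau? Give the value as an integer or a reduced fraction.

Pivot element is row 1, column b: 16/5.
Normalize row 1: new (row 1, s1) = 1/(16/5) = 5/16.
z-row ← z-row − (-4/5)·(new row 1): 0 − (-4/5)·(5/16) = 1/4.

1/4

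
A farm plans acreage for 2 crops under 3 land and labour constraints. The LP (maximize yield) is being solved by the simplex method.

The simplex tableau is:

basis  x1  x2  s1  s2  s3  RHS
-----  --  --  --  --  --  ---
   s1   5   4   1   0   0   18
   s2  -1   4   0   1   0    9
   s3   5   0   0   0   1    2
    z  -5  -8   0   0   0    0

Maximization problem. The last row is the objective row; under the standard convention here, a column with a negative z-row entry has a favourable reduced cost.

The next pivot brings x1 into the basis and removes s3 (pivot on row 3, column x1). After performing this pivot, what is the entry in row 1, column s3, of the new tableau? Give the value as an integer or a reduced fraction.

Pivot element is row 3, column x1: 5.
Normalize row 3: new (row 3, s3) = 1/5 = 1/5.
row 1 ← row 1 − 5·(new row 3): 0 − 5·(1/5) = -1.

-1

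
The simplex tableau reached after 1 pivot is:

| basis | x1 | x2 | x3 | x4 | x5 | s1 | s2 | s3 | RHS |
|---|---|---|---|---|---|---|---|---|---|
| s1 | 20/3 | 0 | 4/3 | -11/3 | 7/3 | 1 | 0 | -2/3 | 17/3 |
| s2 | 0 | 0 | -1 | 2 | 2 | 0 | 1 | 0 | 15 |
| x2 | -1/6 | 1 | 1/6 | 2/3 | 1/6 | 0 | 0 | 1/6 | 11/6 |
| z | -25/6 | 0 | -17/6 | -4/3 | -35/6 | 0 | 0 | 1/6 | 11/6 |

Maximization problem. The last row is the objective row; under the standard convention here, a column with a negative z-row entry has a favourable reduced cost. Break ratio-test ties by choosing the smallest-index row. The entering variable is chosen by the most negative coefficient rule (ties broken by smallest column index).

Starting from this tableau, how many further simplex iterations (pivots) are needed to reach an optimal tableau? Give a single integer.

pivot: x5 in, s1 out → z = 16
pivot: x4 in, x2 out → z = 418/13
No improving column remains; optimal.

2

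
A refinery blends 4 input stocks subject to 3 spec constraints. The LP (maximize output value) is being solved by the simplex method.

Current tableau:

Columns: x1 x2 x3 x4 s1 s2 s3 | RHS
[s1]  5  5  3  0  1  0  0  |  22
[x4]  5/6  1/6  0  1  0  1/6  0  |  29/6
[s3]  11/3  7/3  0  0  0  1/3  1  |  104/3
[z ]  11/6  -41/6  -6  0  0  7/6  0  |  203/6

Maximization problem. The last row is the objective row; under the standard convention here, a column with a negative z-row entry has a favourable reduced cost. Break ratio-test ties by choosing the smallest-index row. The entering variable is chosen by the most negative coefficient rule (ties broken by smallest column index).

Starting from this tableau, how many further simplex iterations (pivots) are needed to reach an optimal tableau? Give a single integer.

pivot: x2 in, s1 out → z = 639/10
pivot: x3 in, x2 out → z = 467/6
No improving column remains; optimal.

2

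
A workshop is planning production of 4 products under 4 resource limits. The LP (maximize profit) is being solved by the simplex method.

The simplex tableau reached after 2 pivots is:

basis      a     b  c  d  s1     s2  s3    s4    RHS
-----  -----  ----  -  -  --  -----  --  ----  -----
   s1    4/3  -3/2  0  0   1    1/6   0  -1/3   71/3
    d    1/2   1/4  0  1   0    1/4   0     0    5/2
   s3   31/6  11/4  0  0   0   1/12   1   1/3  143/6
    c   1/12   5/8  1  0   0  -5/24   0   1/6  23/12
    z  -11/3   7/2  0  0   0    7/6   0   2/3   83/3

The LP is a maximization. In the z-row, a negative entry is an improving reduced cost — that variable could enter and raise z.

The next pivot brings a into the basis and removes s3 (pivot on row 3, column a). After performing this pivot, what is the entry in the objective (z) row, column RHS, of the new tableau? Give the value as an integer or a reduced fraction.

1382/31

Pivot element is row 3, column a: 31/6.
Normalize row 3: new (row 3, RHS) = (143/6)/(31/6) = 143/31.
z-row ← z-row − (-11/3)·(new row 3): 83/3 − (-11/3)·(143/31) = 1382/31.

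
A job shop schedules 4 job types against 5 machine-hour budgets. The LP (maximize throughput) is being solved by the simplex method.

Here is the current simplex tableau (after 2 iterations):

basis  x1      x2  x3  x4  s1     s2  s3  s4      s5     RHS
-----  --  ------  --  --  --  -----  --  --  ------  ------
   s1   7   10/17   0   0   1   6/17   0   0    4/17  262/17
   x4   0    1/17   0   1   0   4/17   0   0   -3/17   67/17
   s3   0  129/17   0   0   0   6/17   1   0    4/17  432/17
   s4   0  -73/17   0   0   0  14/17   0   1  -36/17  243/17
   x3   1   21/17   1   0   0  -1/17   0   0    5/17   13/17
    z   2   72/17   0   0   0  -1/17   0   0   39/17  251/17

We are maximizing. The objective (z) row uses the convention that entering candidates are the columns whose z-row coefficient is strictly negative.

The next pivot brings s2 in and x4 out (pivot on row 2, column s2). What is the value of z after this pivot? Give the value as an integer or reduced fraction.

63/4

Minimum ratio for s2: (67/17)/(4/17) = 67/4.
z changes by −(z-row coeff of s2)·ratio = −(-1/17)·(67/4) = 67/68.
New z = 251/17 + (67/68) = 63/4.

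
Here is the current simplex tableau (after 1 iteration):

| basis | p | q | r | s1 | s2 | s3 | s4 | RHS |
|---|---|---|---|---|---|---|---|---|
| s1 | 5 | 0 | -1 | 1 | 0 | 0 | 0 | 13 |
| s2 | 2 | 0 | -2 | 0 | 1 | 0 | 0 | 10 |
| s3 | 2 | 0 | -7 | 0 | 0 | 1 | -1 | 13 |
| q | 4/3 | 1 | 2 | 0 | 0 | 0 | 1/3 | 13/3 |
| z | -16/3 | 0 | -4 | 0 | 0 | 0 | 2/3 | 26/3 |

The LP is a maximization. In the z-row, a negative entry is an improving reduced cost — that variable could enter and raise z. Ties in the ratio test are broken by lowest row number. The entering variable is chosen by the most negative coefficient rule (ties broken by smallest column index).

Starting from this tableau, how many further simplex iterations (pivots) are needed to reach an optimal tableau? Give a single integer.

pivot: p in, s1 out → z = 338/15
pivot: r in, q out → z = 416/17
No improving column remains; optimal.

2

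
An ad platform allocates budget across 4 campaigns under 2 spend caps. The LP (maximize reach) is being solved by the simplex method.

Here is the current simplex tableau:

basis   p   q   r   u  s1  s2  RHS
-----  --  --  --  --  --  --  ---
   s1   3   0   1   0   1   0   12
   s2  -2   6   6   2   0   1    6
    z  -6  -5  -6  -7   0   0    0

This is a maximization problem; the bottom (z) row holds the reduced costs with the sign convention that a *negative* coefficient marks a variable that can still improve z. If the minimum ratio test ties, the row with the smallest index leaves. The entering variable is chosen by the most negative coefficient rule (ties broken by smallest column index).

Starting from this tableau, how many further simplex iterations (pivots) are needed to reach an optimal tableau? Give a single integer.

pivot: u in, s2 out → z = 21
pivot: p in, s1 out → z = 73
No improving column remains; optimal.

2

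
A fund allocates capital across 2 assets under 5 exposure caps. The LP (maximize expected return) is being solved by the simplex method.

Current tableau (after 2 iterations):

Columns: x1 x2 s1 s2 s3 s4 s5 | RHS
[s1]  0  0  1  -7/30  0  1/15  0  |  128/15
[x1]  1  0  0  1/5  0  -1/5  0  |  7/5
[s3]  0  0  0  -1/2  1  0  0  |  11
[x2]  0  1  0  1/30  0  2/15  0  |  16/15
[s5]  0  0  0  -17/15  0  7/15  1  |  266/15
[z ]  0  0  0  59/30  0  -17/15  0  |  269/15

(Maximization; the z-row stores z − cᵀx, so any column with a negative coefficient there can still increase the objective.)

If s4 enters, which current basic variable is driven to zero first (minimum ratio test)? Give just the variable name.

Ratios: row 1 (s1): (128/15)/(1/15) = 128; row 2 (x1): entry -1/5 ≤ 0, skip; row 3 (s3): entry 0 ≤ 0, skip; row 4 (x2): (16/15)/(2/15) = 8; row 5 (s5): (266/15)/(7/15) = 38.
Minimum ratio 8 is in the x2 row, so x2 leaves.

x2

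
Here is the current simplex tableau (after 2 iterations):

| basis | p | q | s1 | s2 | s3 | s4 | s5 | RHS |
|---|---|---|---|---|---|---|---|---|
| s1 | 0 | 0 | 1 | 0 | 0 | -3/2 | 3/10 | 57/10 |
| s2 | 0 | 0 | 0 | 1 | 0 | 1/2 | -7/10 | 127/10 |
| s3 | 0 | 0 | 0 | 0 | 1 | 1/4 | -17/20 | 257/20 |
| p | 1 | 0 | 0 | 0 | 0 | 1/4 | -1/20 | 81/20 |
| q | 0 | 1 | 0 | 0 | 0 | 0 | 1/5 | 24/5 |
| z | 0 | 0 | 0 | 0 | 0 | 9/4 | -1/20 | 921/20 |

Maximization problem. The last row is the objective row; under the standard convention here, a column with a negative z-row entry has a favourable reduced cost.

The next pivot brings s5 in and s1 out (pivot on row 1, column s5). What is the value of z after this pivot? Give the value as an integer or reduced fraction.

Minimum ratio for s5: (57/10)/(3/10) = 19.
z changes by −(z-row coeff of s5)·ratio = −(-1/20)·19 = 19/20.
New z = 921/20 + (19/20) = 47.

47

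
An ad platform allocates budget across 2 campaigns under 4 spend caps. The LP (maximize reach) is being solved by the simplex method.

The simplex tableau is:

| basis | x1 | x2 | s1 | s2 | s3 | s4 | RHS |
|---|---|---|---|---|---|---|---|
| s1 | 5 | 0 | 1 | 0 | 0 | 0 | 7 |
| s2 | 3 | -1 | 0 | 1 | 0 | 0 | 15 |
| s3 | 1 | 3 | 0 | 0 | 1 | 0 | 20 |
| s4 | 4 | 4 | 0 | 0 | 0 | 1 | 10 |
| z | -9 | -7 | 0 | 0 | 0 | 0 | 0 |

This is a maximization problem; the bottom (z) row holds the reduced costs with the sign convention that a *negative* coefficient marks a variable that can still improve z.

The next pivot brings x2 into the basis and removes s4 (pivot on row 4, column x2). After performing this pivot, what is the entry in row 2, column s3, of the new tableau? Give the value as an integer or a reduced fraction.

Pivot element is row 4, column x2: 4.
Normalize row 4: new (row 4, s3) = 0/4 = 0.
row 2 ← row 2 − (-1)·(new row 4): 0 − (-1)·0 = 0.

0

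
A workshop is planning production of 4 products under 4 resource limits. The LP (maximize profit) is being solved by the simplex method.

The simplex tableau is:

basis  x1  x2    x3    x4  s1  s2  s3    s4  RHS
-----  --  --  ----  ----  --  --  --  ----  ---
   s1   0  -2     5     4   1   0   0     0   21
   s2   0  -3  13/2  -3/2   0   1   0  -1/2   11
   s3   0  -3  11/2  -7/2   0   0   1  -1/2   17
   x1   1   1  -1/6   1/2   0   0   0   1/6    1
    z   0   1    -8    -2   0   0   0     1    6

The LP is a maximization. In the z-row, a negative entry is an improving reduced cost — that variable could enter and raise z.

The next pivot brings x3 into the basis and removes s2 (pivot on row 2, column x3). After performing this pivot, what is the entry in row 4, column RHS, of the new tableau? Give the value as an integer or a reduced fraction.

Pivot element is row 2, column x3: 13/2.
Normalize row 2: new (row 2, RHS) = 11/(13/2) = 22/13.
row 4 ← row 4 − (-1/6)·(new row 2): 1 − (-1/6)·(22/13) = 50/39.

50/39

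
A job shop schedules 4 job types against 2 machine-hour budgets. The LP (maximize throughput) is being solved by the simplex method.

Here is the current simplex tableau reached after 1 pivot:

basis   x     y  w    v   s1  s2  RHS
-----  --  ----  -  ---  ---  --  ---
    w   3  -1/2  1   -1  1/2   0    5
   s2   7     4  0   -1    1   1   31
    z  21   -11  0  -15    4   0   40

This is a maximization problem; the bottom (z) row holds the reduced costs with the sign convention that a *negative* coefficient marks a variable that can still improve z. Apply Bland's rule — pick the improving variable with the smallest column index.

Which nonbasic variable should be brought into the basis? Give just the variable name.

y

Objective-row coefficients: x: 21, y: -11, w: 0, v: -15, s1: 4, s2: 0.
Improving columns: y, v. Bland's rule picks the smallest column index → y.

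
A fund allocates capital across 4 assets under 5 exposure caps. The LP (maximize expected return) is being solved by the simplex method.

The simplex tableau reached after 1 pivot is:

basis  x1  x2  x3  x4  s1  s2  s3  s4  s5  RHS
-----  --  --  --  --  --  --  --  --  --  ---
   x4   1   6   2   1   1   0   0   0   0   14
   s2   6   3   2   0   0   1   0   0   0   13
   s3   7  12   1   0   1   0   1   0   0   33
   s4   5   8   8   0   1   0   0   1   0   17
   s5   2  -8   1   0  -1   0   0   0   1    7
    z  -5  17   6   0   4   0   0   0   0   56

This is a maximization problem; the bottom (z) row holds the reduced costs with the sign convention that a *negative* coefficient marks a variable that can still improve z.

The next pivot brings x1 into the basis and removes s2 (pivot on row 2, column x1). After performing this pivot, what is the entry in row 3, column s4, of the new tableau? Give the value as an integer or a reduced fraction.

Pivot element is row 2, column x1: 6.
Normalize row 2: new (row 2, s4) = 0/6 = 0.
row 3 ← row 3 − 7·(new row 2): 0 − 7·0 = 0.

0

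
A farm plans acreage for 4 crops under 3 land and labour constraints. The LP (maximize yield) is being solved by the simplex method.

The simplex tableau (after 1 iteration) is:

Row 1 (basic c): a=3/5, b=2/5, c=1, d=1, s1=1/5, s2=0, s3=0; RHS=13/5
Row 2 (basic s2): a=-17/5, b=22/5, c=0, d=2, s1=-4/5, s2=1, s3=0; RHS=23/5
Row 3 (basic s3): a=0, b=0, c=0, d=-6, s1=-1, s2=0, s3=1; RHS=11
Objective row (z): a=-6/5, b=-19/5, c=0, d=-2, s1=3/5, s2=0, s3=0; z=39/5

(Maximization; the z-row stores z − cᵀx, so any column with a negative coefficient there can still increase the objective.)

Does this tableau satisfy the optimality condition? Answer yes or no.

Column a has objective-row coefficient -6/5, which is negative; an improving pivot exists, so not yet optimal.

no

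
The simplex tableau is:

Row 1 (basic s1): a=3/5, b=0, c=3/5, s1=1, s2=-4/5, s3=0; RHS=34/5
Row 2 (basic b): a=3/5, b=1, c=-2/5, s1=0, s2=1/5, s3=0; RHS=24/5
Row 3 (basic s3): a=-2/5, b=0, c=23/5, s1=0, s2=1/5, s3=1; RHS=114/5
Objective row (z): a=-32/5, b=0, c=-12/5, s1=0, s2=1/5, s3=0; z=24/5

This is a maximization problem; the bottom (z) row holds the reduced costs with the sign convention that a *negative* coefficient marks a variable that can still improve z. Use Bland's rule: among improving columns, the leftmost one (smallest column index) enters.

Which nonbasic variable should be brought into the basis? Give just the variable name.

a

Objective-row coefficients: a: -32/5, b: 0, c: -12/5, s1: 0, s2: 1/5, s3: 0.
Improving columns: a, c. Bland's rule picks the smallest column index → a.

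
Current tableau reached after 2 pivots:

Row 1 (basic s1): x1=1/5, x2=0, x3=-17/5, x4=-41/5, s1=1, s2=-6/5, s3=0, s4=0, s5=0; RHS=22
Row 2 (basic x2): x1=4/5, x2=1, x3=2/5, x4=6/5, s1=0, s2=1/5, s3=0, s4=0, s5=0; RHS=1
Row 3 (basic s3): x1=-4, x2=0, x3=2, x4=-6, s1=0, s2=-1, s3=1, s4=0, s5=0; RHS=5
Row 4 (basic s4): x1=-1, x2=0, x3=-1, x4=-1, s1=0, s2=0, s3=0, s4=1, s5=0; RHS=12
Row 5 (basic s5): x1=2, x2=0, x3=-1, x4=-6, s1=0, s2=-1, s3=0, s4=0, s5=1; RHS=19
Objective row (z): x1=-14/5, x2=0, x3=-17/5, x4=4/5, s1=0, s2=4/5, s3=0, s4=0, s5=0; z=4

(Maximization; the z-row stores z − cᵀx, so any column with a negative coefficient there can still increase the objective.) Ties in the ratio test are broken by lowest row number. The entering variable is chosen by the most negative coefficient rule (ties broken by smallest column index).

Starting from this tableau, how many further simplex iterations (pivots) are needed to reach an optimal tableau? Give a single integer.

1

pivot: x3 in, x2 out → z = 25/2
No improving column remains; optimal.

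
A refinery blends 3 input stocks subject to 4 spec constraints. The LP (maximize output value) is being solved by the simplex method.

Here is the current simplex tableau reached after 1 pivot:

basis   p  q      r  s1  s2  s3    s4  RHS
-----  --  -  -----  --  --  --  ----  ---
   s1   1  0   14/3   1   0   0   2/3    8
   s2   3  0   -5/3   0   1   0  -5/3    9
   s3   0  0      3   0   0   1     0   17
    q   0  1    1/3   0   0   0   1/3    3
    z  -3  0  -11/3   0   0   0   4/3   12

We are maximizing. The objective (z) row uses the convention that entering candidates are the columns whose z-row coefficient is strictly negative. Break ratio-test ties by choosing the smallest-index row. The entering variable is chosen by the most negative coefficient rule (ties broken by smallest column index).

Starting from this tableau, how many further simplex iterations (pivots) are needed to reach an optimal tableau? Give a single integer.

pivot: r in, s1 out → z = 128/7
pivot: p in, s2 out → z = 1227/47
No improving column remains; optimal.

2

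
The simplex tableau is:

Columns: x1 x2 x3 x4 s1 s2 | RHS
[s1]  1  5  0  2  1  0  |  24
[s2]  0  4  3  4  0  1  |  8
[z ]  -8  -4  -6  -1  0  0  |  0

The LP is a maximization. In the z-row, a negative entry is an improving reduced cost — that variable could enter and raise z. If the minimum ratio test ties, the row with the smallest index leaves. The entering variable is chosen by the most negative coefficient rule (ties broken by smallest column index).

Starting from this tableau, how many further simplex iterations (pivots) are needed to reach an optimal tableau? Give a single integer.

2

pivot: x1 in, s1 out → z = 192
pivot: x3 in, s2 out → z = 208
No improving column remains; optimal.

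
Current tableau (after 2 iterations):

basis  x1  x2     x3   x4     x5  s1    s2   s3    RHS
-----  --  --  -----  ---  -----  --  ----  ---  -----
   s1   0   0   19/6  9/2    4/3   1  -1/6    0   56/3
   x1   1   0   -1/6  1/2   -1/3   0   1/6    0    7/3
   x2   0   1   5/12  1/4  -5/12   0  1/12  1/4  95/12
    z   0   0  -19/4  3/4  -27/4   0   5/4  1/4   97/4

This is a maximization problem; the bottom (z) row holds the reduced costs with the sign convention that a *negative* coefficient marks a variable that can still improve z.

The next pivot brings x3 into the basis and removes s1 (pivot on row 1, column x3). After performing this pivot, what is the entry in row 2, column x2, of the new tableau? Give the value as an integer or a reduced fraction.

Pivot element is row 1, column x3: 19/6.
Normalize row 1: new (row 1, x2) = 0/(19/6) = 0.
row 2 ← row 2 − (-1/6)·(new row 1): 0 − (-1/6)·0 = 0.

0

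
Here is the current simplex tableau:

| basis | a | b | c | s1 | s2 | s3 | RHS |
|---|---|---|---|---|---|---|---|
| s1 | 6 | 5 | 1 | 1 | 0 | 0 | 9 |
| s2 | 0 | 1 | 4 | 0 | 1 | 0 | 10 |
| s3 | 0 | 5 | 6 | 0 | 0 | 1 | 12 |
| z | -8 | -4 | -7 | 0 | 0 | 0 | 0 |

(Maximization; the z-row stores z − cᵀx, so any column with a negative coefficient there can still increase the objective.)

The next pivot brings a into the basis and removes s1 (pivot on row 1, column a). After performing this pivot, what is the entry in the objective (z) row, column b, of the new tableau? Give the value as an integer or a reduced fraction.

8/3

Pivot element is row 1, column a: 6.
Normalize row 1: new (row 1, b) = 5/6 = 5/6.
z-row ← z-row − (-8)·(new row 1): -4 − (-8)·(5/6) = 8/3.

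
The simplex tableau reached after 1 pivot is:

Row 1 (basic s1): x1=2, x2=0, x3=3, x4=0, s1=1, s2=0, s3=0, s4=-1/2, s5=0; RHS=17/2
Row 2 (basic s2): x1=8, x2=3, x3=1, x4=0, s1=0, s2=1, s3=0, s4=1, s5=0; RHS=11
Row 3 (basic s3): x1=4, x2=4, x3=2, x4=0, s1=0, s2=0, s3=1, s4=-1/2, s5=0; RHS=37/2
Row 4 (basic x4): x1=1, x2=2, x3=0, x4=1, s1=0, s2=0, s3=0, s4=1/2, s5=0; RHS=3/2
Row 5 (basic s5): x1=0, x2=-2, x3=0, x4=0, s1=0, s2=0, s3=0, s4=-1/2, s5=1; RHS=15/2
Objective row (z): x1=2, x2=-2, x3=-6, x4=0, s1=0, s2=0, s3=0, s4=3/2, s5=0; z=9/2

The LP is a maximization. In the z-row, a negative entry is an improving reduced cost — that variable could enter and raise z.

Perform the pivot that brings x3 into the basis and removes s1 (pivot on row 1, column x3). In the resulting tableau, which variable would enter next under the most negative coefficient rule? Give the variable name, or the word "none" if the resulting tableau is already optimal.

Pivot element 3. New z-row = old z-row − (-6)·(row 1/3).
Updated z-row coefficients: x1: 6, x2: -2, x3: 0, x4: 0, s1: 2, s2: 0, s3: 0, s4: 1/2, s5: 0.
The most negative is -2 in column x2, so x2 would enter next.

x2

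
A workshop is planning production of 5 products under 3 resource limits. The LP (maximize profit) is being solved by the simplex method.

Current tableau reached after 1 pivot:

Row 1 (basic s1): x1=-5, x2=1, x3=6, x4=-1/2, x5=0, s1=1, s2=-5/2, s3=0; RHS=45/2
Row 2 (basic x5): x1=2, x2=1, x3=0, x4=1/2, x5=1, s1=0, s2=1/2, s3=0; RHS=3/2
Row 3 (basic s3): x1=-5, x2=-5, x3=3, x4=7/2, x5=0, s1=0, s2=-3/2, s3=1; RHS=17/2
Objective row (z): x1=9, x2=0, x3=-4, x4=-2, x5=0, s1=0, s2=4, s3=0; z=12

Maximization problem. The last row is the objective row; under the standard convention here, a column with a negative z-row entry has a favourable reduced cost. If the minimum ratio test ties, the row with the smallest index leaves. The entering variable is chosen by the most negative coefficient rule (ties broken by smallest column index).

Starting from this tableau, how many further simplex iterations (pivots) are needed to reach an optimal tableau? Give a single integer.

3

pivot: x3 in, s3 out → z = 70/3
pivot: x2 in, s1 out → z = 80/3
pivot: x4 in, x5 out → z = 1102/39
No improving column remains; optimal.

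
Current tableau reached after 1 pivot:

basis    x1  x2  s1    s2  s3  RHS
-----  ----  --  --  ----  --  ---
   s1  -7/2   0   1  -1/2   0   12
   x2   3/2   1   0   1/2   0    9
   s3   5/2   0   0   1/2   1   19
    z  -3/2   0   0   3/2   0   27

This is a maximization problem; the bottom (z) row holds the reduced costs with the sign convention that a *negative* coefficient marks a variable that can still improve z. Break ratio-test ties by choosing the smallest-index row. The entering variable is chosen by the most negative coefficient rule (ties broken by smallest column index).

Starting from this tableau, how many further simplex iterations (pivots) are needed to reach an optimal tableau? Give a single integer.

1

pivot: x1 in, x2 out → z = 36
No improving column remains; optimal.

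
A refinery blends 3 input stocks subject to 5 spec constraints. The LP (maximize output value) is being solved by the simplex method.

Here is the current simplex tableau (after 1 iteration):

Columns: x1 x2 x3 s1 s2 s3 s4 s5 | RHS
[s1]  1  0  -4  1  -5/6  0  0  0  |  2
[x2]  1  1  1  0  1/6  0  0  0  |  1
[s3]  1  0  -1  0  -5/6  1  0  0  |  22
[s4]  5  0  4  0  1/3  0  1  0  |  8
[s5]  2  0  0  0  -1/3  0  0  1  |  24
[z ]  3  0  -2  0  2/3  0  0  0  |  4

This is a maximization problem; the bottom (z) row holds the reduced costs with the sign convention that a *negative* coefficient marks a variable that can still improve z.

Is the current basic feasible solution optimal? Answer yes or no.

no

Column x3 has objective-row coefficient -2, which is negative; an improving pivot exists, so not yet optimal.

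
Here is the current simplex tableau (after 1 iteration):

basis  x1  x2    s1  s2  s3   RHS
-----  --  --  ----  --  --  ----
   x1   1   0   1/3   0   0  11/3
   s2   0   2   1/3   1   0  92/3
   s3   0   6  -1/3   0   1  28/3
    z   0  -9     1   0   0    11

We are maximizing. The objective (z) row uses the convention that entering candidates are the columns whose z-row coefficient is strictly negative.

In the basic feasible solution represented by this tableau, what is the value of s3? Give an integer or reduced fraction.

28/3

s3 is basic (row 3); its value is the RHS of that row: 28/3.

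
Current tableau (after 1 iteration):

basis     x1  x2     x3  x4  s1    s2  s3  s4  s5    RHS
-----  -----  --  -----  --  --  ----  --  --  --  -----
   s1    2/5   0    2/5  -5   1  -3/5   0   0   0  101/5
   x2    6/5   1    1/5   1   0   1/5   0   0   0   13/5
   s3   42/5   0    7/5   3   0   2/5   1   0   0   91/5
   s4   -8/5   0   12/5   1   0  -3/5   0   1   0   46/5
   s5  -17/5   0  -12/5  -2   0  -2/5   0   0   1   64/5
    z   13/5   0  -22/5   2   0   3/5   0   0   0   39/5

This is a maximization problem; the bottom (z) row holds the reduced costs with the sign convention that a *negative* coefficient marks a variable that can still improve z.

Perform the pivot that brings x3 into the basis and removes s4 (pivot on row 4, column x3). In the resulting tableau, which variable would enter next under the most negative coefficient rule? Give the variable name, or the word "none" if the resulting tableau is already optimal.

Pivot element 12/5. New z-row = old z-row − (-22/5)·(row 4/(12/5)).
Updated z-row coefficients: x1: -1/3, x2: 0, x3: 0, x4: 23/6, s1: 0, s2: -1/2, s3: 0, s4: 11/6, s5: 0.
The most negative is -1/2 in column s2, so s2 would enter next.

s2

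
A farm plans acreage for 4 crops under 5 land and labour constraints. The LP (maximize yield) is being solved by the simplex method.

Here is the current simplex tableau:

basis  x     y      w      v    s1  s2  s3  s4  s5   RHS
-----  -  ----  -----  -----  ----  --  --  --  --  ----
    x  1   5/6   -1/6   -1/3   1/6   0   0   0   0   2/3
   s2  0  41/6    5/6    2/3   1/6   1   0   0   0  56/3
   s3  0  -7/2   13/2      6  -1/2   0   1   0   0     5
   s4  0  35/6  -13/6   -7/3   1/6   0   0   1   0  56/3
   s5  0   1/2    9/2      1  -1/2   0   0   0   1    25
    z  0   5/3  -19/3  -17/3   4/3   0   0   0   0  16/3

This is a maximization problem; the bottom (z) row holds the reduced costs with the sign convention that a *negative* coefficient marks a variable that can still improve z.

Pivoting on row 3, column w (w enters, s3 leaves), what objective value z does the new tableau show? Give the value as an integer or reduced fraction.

Minimum ratio for w: 5/(13/2) = 10/13.
z changes by −(z-row coeff of w)·ratio = −(-19/3)·(10/13) = 190/39.
New z = 16/3 + (190/39) = 398/39.

398/39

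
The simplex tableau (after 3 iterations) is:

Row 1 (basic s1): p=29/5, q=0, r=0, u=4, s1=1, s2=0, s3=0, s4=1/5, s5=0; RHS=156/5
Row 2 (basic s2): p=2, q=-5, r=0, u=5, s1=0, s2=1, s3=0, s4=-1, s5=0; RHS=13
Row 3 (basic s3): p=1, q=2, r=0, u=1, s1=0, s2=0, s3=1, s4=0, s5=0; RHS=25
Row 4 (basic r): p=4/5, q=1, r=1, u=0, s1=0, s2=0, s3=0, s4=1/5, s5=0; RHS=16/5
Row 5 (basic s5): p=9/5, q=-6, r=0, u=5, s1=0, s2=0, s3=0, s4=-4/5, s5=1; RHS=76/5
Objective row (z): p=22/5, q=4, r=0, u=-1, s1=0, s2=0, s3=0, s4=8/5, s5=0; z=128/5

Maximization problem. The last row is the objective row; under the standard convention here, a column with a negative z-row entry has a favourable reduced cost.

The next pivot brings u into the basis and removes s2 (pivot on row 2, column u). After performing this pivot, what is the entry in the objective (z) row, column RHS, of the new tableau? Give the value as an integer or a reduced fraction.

141/5

Pivot element is row 2, column u: 5.
Normalize row 2: new (row 2, RHS) = 13/5 = 13/5.
z-row ← z-row − (-1)·(new row 2): 128/5 − (-1)·(13/5) = 141/5.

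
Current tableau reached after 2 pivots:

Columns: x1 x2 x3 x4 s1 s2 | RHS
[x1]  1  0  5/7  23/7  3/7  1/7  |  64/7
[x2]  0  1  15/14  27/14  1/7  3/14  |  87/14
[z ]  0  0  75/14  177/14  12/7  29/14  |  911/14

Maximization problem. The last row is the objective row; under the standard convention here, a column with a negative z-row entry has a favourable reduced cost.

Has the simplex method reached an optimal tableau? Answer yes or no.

yes

No objective-row coefficient is strictly negative, so no entering variable exists; the tableau is optimal.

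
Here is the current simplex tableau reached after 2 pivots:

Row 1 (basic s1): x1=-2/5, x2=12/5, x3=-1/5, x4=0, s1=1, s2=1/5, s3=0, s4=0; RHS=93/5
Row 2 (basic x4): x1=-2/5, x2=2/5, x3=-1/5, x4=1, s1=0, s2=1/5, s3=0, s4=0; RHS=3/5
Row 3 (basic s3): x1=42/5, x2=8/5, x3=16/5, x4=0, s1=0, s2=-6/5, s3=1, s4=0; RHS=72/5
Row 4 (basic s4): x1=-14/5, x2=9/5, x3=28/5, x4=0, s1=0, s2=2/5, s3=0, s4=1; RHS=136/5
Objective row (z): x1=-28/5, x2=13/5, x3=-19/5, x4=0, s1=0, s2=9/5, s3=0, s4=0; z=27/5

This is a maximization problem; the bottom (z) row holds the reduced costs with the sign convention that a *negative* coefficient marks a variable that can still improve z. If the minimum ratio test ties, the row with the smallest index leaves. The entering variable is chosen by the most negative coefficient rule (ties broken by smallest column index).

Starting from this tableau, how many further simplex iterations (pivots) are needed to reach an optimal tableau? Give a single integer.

2

pivot: x1 in, s3 out → z = 15
pivot: x3 in, x1 out → z = 45/2
No improving column remains; optimal.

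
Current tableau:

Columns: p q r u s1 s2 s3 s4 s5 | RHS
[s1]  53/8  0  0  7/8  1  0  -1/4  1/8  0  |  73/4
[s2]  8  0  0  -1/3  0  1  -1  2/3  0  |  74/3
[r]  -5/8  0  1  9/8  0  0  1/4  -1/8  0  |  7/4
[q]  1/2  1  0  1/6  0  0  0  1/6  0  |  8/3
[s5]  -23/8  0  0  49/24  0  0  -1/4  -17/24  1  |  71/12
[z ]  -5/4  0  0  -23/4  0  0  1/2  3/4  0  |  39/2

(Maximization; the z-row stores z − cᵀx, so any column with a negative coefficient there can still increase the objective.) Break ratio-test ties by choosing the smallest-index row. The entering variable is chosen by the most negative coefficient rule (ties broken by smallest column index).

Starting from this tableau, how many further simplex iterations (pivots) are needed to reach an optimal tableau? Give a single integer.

2

pivot: u in, r out → z = 256/9
pivot: p in, s1 out → z = 39
No improving column remains; optimal.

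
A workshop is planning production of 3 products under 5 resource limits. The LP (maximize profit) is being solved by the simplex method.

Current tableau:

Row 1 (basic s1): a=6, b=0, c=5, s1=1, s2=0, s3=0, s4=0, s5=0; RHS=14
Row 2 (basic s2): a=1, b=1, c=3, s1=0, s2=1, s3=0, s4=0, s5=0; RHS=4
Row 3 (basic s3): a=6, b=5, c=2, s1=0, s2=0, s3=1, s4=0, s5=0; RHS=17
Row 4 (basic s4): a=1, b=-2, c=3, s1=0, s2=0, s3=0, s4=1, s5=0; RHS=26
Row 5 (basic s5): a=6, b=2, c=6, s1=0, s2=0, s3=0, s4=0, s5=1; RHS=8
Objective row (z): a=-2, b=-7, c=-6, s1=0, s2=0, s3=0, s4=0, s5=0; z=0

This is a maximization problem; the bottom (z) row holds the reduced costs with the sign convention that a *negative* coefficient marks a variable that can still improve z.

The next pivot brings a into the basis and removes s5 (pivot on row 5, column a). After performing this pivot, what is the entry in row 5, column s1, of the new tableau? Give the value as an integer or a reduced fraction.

Pivot element is row 5, column a: 6.
Normalize row 5: new (row 5, s1) = 0/6 = 0.
Row 5 is the pivot row, so the entry is 0.

0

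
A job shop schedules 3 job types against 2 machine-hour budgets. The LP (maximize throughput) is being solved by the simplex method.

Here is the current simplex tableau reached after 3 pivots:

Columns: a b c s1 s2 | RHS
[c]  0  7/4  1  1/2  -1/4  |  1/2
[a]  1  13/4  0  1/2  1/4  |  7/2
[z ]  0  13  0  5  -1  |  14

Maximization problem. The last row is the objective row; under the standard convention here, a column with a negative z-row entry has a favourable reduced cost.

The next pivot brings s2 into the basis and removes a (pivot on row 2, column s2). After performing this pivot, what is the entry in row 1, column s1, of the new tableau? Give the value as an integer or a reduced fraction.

Pivot element is row 2, column s2: 1/4.
Normalize row 2: new (row 2, s1) = (1/2)/(1/4) = 2.
row 1 ← row 1 − (-1/4)·(new row 2): 1/2 − (-1/4)·2 = 1.

1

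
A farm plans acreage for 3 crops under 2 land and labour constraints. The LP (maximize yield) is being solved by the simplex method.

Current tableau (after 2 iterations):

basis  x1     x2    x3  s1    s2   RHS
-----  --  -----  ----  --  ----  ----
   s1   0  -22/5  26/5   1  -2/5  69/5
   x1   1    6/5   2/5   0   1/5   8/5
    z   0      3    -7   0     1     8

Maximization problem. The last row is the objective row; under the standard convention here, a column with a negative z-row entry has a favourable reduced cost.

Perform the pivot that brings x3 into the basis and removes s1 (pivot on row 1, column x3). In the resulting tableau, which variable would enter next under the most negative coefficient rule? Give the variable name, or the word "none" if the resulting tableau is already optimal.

x2

Pivot element 26/5. New z-row = old z-row − (-7)·(row 1/(26/5)).
Updated z-row coefficients: x1: 0, x2: -38/13, x3: 0, s1: 35/26, s2: 6/13.
The most negative is -38/13 in column x2, so x2 would enter next.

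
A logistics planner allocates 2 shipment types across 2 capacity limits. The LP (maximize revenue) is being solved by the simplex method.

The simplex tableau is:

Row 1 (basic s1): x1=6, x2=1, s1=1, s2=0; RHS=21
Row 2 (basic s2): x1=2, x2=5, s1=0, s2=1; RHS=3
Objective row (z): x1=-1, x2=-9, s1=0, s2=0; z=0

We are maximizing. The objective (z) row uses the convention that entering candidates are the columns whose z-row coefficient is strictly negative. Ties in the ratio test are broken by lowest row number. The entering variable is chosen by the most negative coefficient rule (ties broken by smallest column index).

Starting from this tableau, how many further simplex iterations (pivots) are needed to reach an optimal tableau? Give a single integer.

1

pivot: x2 in, s2 out → z = 27/5
No improving column remains; optimal.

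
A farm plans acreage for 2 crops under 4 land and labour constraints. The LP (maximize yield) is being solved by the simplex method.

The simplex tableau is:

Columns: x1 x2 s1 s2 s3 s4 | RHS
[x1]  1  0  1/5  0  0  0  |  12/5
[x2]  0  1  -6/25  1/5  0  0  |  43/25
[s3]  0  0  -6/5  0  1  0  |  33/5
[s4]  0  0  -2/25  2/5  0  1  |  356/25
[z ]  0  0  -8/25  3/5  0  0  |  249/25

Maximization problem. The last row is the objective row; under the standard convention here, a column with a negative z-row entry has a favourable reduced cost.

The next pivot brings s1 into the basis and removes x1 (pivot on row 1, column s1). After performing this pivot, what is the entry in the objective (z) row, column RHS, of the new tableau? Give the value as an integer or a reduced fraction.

Pivot element is row 1, column s1: 1/5.
Normalize row 1: new (row 1, RHS) = (12/5)/(1/5) = 12.
z-row ← z-row − (-8/25)·(new row 1): 249/25 − (-8/25)·12 = 69/5.

69/5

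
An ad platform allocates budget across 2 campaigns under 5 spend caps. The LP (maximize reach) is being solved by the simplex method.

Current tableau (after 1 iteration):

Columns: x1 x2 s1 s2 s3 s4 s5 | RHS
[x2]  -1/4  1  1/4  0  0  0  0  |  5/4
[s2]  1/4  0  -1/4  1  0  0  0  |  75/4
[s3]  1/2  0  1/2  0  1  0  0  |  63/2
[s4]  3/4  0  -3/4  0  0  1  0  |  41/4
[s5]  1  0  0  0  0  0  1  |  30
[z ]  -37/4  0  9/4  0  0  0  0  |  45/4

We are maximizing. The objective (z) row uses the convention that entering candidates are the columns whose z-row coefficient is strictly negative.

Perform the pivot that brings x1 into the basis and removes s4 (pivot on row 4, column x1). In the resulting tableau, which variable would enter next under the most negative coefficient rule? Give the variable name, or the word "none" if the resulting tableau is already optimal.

s1

Pivot element 3/4. New z-row = old z-row − (-37/4)·(row 4/(3/4)).
Updated z-row coefficients: x1: 0, x2: 0, s1: -7, s2: 0, s3: 0, s4: 37/3, s5: 0.
The most negative is -7 in column s1, so s1 would enter next.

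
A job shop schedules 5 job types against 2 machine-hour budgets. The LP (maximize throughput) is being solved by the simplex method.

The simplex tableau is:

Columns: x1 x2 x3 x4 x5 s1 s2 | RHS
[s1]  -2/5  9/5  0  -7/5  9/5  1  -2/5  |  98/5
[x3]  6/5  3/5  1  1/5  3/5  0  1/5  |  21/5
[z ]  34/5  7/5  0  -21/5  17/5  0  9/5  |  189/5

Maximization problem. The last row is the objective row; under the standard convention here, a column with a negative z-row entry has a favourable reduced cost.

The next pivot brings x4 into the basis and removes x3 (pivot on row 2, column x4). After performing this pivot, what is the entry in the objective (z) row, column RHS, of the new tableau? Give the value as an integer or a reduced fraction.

126

Pivot element is row 2, column x4: 1/5.
Normalize row 2: new (row 2, RHS) = (21/5)/(1/5) = 21.
z-row ← z-row − (-21/5)·(new row 2): 189/5 − (-21/5)·21 = 126.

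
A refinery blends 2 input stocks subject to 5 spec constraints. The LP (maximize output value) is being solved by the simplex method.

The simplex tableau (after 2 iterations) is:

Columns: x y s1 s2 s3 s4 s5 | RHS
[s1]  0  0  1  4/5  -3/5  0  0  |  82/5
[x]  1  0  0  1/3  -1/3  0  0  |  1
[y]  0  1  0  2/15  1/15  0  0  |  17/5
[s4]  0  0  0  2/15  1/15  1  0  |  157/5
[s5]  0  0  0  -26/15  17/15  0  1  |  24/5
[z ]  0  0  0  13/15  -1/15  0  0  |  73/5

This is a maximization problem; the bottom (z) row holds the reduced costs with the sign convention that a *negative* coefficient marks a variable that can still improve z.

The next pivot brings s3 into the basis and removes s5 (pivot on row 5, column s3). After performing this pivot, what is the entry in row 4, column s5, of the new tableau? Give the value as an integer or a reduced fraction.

-1/17

Pivot element is row 5, column s3: 17/15.
Normalize row 5: new (row 5, s5) = 1/(17/15) = 15/17.
row 4 ← row 4 − (1/15)·(new row 5): 0 − (1/15)·(15/17) = -1/17.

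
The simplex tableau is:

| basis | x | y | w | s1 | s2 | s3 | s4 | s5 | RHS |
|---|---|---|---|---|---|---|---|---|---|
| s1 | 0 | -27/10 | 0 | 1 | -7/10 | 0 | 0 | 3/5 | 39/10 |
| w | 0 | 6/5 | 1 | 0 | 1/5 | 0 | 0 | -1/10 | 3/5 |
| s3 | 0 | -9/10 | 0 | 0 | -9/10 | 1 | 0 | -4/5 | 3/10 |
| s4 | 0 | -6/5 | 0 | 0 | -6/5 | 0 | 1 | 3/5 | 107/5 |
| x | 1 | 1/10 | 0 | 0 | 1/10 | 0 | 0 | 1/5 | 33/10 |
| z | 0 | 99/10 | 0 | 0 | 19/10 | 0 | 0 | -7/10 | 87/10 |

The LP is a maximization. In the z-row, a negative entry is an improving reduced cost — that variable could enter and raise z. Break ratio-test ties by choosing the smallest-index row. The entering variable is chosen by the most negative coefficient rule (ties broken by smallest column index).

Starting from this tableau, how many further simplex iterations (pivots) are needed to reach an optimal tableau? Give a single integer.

pivot: s5 in, s1 out → z = 53/4
No improving column remains; optimal.

1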